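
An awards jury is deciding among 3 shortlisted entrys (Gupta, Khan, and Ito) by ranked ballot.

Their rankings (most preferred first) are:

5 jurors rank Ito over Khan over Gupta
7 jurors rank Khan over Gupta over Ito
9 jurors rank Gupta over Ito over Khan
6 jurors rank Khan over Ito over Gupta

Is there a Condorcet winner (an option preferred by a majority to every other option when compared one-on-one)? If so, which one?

Head-to-head results (27 voters total):
Gupta vs Khan: Khan wins 18–9.
Gupta vs Ito: Gupta wins 16–11.
Khan vs Ito: Ito wins 14–13.
No candidate beats all others: Gupta beats Ito beats Khan beats Gupta, a majority cycle.

None — there is no Condorcet winner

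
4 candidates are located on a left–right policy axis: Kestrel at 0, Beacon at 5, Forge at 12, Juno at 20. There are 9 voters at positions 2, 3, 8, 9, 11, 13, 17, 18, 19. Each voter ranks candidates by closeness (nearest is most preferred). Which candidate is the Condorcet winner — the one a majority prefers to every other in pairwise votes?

Forge

With single-peaked preferences on a line, the Condorcet winner is the candidate closest to the median voter.
The median voter (position 11) is closest to Forge at 12.
Check: Forge vs Juno — voters closer to Forge: 6 of 9.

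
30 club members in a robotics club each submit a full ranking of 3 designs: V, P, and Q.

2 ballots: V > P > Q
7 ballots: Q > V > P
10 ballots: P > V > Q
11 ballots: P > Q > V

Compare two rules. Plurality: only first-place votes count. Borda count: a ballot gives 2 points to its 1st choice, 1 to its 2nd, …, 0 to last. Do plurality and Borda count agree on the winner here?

Plurality first-place counts: V 2, P 21, Q 7 → P.
Borda totals: V 21, P 44, Q 25 → P.
The two rules agree on P.

Yes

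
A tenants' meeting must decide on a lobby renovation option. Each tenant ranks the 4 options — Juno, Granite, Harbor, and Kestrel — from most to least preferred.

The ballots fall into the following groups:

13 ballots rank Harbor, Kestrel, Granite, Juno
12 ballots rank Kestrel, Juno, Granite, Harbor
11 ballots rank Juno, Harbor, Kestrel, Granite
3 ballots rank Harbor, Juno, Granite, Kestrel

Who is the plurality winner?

Harbor

First-place vote totals:
  Juno: 11
  Granite: 0
  Harbor: 16
  Kestrel: 12
Harbor has the most first-place votes.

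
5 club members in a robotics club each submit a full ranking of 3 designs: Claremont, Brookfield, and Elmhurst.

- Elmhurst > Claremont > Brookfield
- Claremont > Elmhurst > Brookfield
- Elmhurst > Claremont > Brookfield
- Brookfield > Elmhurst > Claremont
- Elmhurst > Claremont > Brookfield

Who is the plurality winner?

First-place vote totals:
  Claremont: 1
  Brookfield: 1
  Elmhurst: 3
Elmhurst has the most first-place votes.

Elmhurst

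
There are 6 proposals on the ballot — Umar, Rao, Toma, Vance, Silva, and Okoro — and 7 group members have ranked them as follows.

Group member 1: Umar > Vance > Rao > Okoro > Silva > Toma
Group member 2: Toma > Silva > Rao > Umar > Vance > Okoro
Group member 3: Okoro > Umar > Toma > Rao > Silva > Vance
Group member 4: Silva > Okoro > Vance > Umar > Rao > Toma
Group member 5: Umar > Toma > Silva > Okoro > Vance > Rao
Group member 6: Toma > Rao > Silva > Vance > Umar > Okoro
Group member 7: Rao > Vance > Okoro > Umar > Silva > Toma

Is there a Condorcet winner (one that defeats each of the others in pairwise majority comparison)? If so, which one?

Head-to-head results (7 voters total):
Umar vs Rao: Umar wins 4–3.
Umar vs Toma: Umar wins 5–2.
Umar vs Vance: Umar wins 4–3.
Umar vs Silva: Umar wins 4–3.
Umar vs Okoro: Umar wins 4–3.
Rao vs Toma: Toma wins 4–3.
Rao vs Vance: Rao wins 4–3.
Rao vs Silva: Rao wins 4–3.
Rao vs Okoro: Rao wins 4–3.
Toma vs Vance: Toma wins 4–3.
Toma vs Silva: Toma wins 4–3.
Toma vs Okoro: Okoro wins 4–3.
Vance vs Silva: Silva wins 5–2.
Vance vs Okoro: Vance wins 4–3.
Silva vs Okoro: Silva wins 4–3.
Umar beats each rival — Rao (4–3), Toma (5–2), Vance (4–3), Silva (4–3), Okoro (4–3) — so Umar is the Condorcet winner.

Umar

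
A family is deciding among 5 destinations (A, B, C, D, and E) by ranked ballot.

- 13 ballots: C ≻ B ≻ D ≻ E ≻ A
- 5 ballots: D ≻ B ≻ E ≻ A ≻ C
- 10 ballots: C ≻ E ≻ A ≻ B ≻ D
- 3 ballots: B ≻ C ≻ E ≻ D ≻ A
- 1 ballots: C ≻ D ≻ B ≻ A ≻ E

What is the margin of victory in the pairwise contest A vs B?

Ballots ranking A above B: 10.
Ballots ranking B above A: 13+5+3+1 = 22.
B wins 22–10, a margin of 12.

12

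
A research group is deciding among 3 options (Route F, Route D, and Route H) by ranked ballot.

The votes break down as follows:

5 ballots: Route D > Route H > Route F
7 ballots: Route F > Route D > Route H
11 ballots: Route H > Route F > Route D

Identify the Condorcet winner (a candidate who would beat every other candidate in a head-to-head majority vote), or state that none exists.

None — there is no Condorcet winner

Head-to-head results (23 voters total):
Route F vs Route D: Route F wins 18–5.
Route F vs Route H: Route H wins 16–7.
Route D vs Route H: Route D wins 12–11.
No candidate beats all others: Route F beats Route D beats Route H beats Route F, a majority cycle.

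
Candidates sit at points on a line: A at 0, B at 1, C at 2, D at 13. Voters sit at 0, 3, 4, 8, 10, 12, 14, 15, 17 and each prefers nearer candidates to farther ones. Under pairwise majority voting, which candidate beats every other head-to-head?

D

With single-peaked preferences on a line, the Condorcet winner is the candidate closest to the median voter.
The median voter (position 10) is closest to D at 13.
Check: D vs B — voters closer to D: 6 of 9.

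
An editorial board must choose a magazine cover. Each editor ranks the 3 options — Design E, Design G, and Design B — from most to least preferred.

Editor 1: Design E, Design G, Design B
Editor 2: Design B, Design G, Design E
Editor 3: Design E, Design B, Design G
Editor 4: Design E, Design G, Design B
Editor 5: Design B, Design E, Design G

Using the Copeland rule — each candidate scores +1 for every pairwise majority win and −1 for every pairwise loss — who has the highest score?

Pairwise results:
  Design E vs Design G: Design E wins 4–1.
  Design E vs Design B: Design E wins 3–2.
  Design G vs Design B: Design B wins 3–2.
Copeland scores (wins − losses):
  Design E: 2 − 0 = 2
  Design G: 0 − 2 = -2
  Design B: 1 − 1 = 0
Design E has the best Copeland score.

Design E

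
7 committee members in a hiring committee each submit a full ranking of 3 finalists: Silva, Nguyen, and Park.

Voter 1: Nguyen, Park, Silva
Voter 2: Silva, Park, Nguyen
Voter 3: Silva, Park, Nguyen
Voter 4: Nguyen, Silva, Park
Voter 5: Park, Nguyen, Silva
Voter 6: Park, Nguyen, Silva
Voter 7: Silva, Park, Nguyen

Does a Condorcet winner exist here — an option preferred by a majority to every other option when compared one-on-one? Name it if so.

No Condorcet winner

Head-to-head results (7 voters total):
Silva vs Nguyen: Nguyen wins 4–3.
Silva vs Park: Silva wins 4–3.
Nguyen vs Park: Park wins 5–2.
No candidate beats all others: Silva beats Park beats Nguyen beats Silva, a majority cycle.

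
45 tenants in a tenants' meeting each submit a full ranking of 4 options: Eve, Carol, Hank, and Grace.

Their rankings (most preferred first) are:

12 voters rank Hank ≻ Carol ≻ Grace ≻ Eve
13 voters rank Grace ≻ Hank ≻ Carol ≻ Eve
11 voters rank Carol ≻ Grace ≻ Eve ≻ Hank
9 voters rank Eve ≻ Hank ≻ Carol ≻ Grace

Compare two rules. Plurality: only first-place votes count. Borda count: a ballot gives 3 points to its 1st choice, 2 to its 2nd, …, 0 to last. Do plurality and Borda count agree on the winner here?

No

Plurality first-place counts: Eve 9, Carol 11, Hank 12, Grace 13 → Grace.
Borda totals: Eve 38, Carol 79, Hank 80, Grace 73 → Hank.
The two rules disagree: plurality picks Grace, Borda picks Hank.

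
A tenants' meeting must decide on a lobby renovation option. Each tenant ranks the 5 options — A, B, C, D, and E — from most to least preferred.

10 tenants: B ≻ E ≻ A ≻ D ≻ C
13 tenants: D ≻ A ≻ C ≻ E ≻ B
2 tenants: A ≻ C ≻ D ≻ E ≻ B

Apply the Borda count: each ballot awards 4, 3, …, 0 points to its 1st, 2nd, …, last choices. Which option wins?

A

Borda scores:
  A: 10·2 + 13·3 + 2·4 = 67
  B: 10·4 + 13·0 + 2·0 = 40
  C: 10·0 + 13·2 + 2·3 = 32
  D: 10·1 + 13·4 + 2·2 = 66
  E: 10·3 + 13·1 + 2·1 = 45
A has the highest total.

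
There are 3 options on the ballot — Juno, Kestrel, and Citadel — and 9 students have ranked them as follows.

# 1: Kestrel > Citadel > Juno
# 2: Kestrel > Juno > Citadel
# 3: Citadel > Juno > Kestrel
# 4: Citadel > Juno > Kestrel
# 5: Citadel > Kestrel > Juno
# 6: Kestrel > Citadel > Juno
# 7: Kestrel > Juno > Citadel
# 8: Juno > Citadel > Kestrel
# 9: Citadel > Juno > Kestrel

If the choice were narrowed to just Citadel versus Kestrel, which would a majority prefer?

Ballots ranking Citadel above Kestrel: 5.
Ballots ranking Kestrel above Citadel: 4.
Citadel wins the head-to-head, 5–4.

Citadel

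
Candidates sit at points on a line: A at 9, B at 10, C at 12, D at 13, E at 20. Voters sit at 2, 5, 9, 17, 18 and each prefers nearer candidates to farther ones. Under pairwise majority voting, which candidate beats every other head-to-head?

With single-peaked preferences on a line, the Condorcet winner is the candidate closest to the median voter.
The median voter (position 9) is closest to A at 9.
Check: A vs D — voters closer to A: 3 of 5.

A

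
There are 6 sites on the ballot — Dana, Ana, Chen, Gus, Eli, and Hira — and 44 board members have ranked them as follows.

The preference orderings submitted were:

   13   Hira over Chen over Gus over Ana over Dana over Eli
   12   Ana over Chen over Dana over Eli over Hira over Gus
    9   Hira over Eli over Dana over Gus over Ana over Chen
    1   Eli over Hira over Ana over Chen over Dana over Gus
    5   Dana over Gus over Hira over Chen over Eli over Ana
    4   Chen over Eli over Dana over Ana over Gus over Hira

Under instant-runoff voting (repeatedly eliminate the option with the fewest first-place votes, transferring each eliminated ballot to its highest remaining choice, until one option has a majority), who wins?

Hira

Round 1: Hira 22, Ana 12, Dana 5, Chen 4, Eli 1, Gus 0. Gus has the fewest and is eliminated.
Round 2: Hira 22, Ana 12, Dana 5, Chen 4, Eli 1. Eli has the fewest and is eliminated.
Round 3: Hira 23, Ana 12, Dana 5, Chen 4. Hira has a majority.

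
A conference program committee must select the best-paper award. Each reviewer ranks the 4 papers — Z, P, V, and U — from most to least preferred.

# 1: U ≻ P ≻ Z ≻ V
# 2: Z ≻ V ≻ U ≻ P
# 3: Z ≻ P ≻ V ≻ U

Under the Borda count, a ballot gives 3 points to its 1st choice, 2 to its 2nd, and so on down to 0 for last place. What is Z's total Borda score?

7

Borda scores:
  Z: 1 + 3 + 3 = 7
  P: 2 + 0 + 2 = 4
  V: 0 + 2 + 1 = 3
  U: 3 + 1 + 0 = 4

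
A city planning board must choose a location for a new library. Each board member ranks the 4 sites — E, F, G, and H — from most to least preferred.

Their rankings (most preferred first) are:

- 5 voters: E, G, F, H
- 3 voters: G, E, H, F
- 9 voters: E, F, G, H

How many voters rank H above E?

Ballots ranking H above E: 0.
Ballots ranking E above H: 5+3+9 = 17.
So 0 of 17 voters prefer H to E.

0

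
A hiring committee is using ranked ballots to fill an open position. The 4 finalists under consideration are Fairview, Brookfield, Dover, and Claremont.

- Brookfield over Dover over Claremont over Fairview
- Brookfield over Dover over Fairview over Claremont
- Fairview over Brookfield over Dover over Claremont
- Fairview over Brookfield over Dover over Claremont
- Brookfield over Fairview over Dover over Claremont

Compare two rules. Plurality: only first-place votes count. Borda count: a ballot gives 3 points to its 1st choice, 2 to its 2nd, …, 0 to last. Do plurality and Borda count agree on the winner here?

Plurality first-place counts: Fairview 2, Brookfield 3, Dover 0, Claremont 0 → Brookfield.
Borda totals: Fairview 9, Brookfield 13, Dover 7, Claremont 1 → Brookfield.
The two rules agree on Brookfield.

Yes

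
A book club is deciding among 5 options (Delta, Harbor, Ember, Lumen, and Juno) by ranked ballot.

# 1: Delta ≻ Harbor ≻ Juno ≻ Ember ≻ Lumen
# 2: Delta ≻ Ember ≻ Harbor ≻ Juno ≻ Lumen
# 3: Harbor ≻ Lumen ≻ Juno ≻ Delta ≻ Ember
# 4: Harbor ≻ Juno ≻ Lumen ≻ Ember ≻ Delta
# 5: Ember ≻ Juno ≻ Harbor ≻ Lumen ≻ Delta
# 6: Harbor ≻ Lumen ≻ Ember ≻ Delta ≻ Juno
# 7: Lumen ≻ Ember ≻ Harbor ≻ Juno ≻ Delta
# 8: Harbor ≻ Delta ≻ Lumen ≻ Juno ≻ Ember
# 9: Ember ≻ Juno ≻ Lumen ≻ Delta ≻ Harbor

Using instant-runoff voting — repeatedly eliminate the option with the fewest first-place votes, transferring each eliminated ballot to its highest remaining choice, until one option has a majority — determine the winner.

Harbor

Round 1: Harbor 4, Delta 2, Ember 2, Lumen 1, Juno 0. Juno has the fewest and is eliminated.
Round 2: Harbor 4, Delta 2, Ember 2, Lumen 1. Lumen has the fewest and is eliminated.
Round 3: Harbor 4, Ember 3, Delta 2. Delta has the fewest and is eliminated.
Round 4: Harbor 5, Ember 4. Harbor has a majority.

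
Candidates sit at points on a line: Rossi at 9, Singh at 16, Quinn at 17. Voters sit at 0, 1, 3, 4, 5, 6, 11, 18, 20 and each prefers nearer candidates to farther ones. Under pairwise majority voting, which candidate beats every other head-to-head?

Rossi

With single-peaked preferences on a line, the Condorcet winner is the candidate closest to the median voter.
The median voter (position 5) is closest to Rossi at 9.
Check: Rossi vs Quinn — voters closer to Rossi: 7 of 9.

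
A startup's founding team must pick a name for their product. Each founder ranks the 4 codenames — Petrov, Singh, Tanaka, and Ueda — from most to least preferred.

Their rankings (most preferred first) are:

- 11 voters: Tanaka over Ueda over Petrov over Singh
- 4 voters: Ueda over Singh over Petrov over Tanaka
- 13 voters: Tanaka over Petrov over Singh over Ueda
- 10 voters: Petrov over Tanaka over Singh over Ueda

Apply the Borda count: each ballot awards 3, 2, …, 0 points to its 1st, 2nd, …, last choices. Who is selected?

Tanaka

Borda scores:
  Petrov: 11·1 + 4·1 + 13·2 + 10·3 = 71
  Singh: 11·0 + 4·2 + 13·1 + 10·1 = 31
  Tanaka: 11·3 + 4·0 + 13·3 + 10·2 = 92
  Ueda: 11·2 + 4·3 + 13·0 + 10·0 = 34
Tanaka has the highest total.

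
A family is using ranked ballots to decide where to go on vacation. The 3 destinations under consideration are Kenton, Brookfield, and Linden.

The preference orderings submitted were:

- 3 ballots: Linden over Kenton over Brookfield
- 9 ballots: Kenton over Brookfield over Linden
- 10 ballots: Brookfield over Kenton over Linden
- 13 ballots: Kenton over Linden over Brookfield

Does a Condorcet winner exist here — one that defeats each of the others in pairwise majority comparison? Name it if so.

Kenton

Head-to-head results (35 voters total):
Kenton vs Brookfield: Kenton wins 25–10.
Kenton vs Linden: Kenton wins 32–3.
Brookfield vs Linden: Brookfield wins 19–16.
Kenton beats each rival — Brookfield (25–10), Linden (32–3) — so Kenton is the Condorcet winner.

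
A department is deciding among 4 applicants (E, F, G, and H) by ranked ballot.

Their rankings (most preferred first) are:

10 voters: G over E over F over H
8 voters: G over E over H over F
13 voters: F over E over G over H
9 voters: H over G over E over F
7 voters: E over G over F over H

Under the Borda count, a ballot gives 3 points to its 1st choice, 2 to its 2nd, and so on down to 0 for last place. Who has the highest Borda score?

Borda scores:
  E: 10·2 + 8·2 + 13·2 + 9·1 + 7·3 = 92
  F: 10·1 + 8·0 + 13·3 + 9·0 + 7·1 = 56
  G: 10·3 + 8·3 + 13·1 + 9·2 + 7·2 = 99
  H: 10·0 + 8·1 + 13·0 + 9·3 + 7·0 = 35
G has the highest total.

G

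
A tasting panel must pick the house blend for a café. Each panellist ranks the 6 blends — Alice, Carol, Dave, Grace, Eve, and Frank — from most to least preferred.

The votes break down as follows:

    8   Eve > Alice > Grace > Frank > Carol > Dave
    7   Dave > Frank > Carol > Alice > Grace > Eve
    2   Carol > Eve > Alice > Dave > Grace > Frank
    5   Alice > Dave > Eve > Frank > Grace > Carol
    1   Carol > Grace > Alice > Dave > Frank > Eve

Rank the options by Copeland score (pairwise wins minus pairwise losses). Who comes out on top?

Pairwise results:
  Alice vs Carol: Alice wins 13–10.
  Alice vs Dave: Alice wins 16–7.
  Alice vs Grace: Alice wins 22–1.
  Alice vs Eve: Alice wins 13–10.
  Alice vs Frank: Alice wins 16–7.
  Carol vs Dave: Dave wins 12–11.
  Carol vs Grace: Grace wins 13–10.
  Carol vs Eve: Eve wins 13–10.
  Carol vs Frank: Frank wins 20–3.
  Dave vs Grace: Dave wins 14–9.
  Dave vs Eve: Dave wins 13–10.
  Dave vs Frank: Dave wins 15–8.
  Grace vs Eve: Eve wins 15–8.
  Grace vs Frank: Frank wins 12–11.
  Eve vs Frank: Eve wins 15–8.
Copeland scores (wins − losses):
  Alice: 5 − 0 = 5
  Carol: 0 − 5 = -5
  Dave: 4 − 1 = 3
  Grace: 1 − 4 = -3
  Eve: 3 − 2 = 1
  Frank: 2 − 3 = -1
Alice has the best Copeland score.

Alice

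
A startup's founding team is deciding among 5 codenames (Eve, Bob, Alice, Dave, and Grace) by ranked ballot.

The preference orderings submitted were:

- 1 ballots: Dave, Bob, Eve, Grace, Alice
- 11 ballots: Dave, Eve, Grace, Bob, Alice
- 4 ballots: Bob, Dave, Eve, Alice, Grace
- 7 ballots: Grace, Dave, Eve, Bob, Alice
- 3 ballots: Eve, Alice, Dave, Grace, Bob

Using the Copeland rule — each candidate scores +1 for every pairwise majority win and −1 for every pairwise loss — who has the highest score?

Pairwise results:
  Eve vs Bob: Eve wins 21–5.
  Eve vs Alice: Eve wins 26–0.
  Eve vs Dave: Dave wins 23–3.
  Eve vs Grace: Eve wins 19–7.
  Bob vs Alice: Bob wins 23–3.
  Bob vs Dave: Dave wins 22–4.
  Bob vs Grace: Grace wins 21–5.
  Alice vs Dave: Dave wins 23–3.
  Alice vs Grace: Grace wins 19–7.
  Dave vs Grace: Dave wins 19–7.
Copeland scores (wins − losses):
  Eve: 3 − 1 = 2
  Bob: 1 − 3 = -2
  Alice: 0 − 4 = -4
  Dave: 4 − 0 = 4
  Grace: 2 − 2 = 0
Dave has the best Copeland score.

Dave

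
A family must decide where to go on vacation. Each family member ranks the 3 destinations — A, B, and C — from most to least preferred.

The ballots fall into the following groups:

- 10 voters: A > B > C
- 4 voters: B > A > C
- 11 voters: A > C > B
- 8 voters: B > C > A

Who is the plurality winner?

First-place vote totals:
  A: 21
  B: 12
  C: 0
A has the most first-place votes.

A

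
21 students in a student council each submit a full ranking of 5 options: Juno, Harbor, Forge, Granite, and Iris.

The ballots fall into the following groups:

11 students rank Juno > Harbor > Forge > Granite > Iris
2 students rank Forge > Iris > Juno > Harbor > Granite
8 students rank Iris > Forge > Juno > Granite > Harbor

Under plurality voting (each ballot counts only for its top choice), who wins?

Juno

First-place vote totals:
  Juno: 11
  Harbor: 0
  Forge: 2
  Granite: 0
  Iris: 8
Juno has the most first-place votes.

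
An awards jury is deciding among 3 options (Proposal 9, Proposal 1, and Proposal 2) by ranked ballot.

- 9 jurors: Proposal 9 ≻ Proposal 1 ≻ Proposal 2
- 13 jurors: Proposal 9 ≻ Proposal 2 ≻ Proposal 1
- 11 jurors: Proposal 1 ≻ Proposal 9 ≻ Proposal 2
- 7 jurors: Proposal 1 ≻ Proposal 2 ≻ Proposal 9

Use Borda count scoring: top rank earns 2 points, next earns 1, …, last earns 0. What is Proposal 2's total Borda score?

Borda scores:
  Proposal 9: 9·2 + 13·2 + 11·1 + 7·0 = 55
  Proposal 1: 9·1 + 13·0 + 11·2 + 7·2 = 45
  Proposal 2: 9·0 + 13·1 + 11·0 + 7·1 = 20

20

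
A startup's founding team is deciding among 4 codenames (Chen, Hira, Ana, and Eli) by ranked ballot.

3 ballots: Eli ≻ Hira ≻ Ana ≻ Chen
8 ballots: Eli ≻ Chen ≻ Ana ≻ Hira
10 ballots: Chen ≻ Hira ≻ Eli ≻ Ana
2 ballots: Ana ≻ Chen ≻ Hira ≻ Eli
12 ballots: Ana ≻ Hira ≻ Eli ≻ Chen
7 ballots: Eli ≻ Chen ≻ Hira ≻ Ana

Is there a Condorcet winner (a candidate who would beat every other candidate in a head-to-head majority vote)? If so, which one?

Head-to-head results (42 voters total):
Chen vs Hira: Chen wins 27–15.
Chen vs Ana: Chen wins 25–17.
Chen vs Eli: Eli wins 30–12.
Hira vs Ana: Ana wins 22–20.
Hira vs Eli: Hira wins 24–18.
Ana vs Eli: Eli wins 28–14.
No candidate beats all others: Chen beats Hira beats Eli beats Chen, a majority cycle.

None — there is no Condorcet winner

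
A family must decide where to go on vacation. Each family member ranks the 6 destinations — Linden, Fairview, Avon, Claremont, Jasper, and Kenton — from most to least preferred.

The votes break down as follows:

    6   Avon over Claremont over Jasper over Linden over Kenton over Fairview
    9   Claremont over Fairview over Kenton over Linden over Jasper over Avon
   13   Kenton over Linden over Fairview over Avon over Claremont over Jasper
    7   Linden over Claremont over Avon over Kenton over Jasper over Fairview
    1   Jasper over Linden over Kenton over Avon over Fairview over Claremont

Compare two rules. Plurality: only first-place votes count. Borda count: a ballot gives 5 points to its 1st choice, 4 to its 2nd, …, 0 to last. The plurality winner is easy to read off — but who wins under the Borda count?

Plurality first-place counts: Linden 7, Fairview 0, Avon 6, Claremont 9, Jasper 1, Kenton 13 → Kenton.
Borda totals: Linden 121, Fairview 76, Avon 79, Claremont 110, Jasper 39, Kenton 115 → Linden.

Linden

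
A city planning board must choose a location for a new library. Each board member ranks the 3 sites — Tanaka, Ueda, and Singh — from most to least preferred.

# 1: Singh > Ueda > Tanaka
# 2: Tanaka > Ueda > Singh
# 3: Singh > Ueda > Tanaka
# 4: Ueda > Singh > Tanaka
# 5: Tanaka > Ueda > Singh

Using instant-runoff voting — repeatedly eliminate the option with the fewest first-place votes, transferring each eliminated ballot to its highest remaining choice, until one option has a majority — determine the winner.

Singh

Round 1: Tanaka 2, Singh 2, Ueda 1. Ueda has the fewest and is eliminated.
Round 2: Singh 3, Tanaka 2. Singh has a majority.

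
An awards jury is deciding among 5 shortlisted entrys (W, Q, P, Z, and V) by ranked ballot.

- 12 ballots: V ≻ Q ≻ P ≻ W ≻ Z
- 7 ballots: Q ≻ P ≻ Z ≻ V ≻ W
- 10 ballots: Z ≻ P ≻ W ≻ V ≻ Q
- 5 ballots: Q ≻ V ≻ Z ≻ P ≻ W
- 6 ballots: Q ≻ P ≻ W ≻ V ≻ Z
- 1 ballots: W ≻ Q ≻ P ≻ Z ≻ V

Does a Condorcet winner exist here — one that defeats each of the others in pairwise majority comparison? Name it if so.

Head-to-head results (41 voters total):
W vs Q: Q wins 30–11.
W vs P: P wins 40–1.
W vs Z: Z wins 22–19.
W vs V: V wins 24–17.
Q vs P: Q wins 31–10.
Q vs Z: Q wins 31–10.
Q vs V: V wins 22–19.
P vs Z: P wins 26–15.
P vs V: P wins 24–17.
Z vs V: V wins 23–18.
No candidate beats all others: Q beats P beats V beats Q, a majority cycle.

No Condorcet winner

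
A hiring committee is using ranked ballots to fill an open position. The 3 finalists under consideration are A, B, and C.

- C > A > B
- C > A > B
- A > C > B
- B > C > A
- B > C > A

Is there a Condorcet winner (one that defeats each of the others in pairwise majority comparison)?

Yes

Head-to-head results (5 voters total):
A vs B: A wins 3–2.
A vs C: C wins 4–1.
B vs C: C wins 3–2.
C beats each rival — A (4–1), B (3–2) — so C is the Condorcet winner.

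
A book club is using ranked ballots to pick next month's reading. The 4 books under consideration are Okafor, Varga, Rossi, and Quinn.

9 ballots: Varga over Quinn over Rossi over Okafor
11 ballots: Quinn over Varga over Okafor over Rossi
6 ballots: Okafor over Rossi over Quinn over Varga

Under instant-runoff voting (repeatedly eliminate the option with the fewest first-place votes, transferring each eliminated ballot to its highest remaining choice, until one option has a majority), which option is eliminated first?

Rossi

Round 1: Quinn 11, Varga 9, Okafor 6, Rossi 0. Rossi has the fewest and is eliminated.
Round 2: Quinn 11, Varga 9, Okafor 6. Okafor has the fewest and is eliminated.
Round 3: Quinn 17, Varga 9. Quinn has a majority.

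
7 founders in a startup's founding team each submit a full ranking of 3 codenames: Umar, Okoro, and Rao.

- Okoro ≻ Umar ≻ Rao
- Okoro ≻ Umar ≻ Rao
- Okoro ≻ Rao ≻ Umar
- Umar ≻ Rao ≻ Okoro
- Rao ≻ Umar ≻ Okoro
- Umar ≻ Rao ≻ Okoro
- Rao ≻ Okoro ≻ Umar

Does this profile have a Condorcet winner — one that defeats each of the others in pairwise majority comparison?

No

Head-to-head results (7 voters total):
Umar vs Okoro: Okoro wins 4–3.
Umar vs Rao: Umar wins 4–3.
Okoro vs Rao: Rao wins 4–3.
No candidate beats all others: Umar beats Rao beats Okoro beats Umar, a majority cycle.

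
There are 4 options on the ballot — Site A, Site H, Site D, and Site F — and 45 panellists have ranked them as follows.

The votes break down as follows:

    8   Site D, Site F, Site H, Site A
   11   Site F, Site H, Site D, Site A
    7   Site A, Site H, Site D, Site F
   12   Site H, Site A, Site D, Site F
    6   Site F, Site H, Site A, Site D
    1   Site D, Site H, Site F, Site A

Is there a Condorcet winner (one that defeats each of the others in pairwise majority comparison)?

Head-to-head results (45 voters total):
Site A vs Site H: Site H wins 38–7.
Site A vs Site D: Site A wins 25–20.
Site A vs Site F: Site F wins 26–19.
Site H vs Site D: Site H wins 36–9.
Site H vs Site F: Site F wins 25–20.
Site D vs Site F: Site D wins 28–17.
No candidate beats all others: Site A beats Site D beats Site F beats Site A, a majority cycle.

No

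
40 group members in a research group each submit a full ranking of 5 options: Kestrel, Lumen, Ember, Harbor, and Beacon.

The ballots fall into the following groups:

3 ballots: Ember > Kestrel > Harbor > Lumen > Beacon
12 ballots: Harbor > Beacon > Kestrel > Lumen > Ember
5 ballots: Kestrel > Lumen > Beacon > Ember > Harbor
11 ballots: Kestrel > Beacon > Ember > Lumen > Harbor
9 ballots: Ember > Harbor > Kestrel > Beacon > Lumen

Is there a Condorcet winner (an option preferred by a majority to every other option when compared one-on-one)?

Head-to-head results (40 voters total):
Kestrel vs Lumen: Kestrel wins 40–0.
Kestrel vs Ember: Kestrel wins 28–12.
Kestrel vs Harbor: Harbor wins 21–19.
Kestrel vs Beacon: Kestrel wins 28–12.
Lumen vs Ember: Ember wins 23–17.
Lumen vs Harbor: Harbor wins 24–16.
Lumen vs Beacon: Beacon wins 32–8.
Ember vs Harbor: Ember wins 28–12.
Ember vs Beacon: Beacon wins 28–12.
Harbor vs Beacon: Harbor wins 24–16.
No candidate beats all others: Kestrel beats Ember beats Harbor beats Kestrel, a majority cycle.

No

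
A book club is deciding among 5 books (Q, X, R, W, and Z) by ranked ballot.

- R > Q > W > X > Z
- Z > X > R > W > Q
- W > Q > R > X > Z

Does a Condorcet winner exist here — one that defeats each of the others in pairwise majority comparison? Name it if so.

R

Head-to-head results (3 voters total):
Q vs X: Q wins 2–1.
Q vs R: R wins 2–1.
Q vs W: W wins 2–1.
Q vs Z: Q wins 2–1.
X vs R: R wins 2–1.
X vs W: W wins 2–1.
X vs Z: X wins 2–1.
R vs W: R wins 2–1.
R vs Z: R wins 2–1.
W vs Z: W wins 2–1.
R beats each rival — Q (2–1), X (2–1), W (2–1), Z (2–1) — so R is the Condorcet winner.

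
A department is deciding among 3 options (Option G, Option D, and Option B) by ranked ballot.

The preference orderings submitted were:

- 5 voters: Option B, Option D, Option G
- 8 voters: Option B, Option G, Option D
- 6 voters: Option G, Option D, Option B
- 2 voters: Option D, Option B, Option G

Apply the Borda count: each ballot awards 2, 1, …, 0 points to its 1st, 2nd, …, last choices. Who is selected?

Borda scores:
  Option G: 5·0 + 8·1 + 6·2 + 2·0 = 20
  Option D: 5·1 + 8·0 + 6·1 + 2·2 = 15
  Option B: 5·2 + 8·2 + 6·0 + 2·1 = 28
Option B has the highest total.

Option B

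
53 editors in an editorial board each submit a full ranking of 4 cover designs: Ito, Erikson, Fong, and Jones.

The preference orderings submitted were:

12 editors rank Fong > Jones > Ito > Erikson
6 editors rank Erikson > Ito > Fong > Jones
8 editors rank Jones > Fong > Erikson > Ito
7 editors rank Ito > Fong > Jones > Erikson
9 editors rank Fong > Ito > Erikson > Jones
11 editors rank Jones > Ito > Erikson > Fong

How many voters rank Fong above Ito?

29

Ballots ranking Fong above Ito: 12+8+9 = 29.
Ballots ranking Ito above Fong: 6+7+11 = 24.
So 29 of 53 voters prefer Fong to Ito.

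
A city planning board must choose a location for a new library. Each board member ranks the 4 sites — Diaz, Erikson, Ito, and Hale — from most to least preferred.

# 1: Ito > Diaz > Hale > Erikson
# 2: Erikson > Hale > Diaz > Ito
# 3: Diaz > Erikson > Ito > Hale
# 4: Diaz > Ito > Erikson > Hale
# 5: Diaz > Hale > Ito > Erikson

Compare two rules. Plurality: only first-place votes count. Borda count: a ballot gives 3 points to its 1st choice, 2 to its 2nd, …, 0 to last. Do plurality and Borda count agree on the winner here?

Yes

Plurality first-place counts: Diaz 3, Erikson 1, Ito 1, Hale 0 → Diaz.
Borda totals: Diaz 12, Erikson 6, Ito 7, Hale 5 → Diaz.
The two rules agree on Diaz.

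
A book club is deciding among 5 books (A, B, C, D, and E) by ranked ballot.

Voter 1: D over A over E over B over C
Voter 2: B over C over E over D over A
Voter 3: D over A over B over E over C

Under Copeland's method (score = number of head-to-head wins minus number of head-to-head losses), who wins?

Pairwise results:
  A vs B: A wins 2–1.
  A vs C: A wins 2–1.
  A vs D: D wins 3–0.
  A vs E: A wins 2–1.
  B vs C: B wins 3–0.
  B vs D: D wins 2–1.
  B vs E: B wins 2–1.
  C vs D: D wins 2–1.
  C vs E: E wins 2–1.
  D vs E: D wins 2–1.
Copeland scores (wins − losses):
  A: 3 − 1 = 2
  B: 2 − 2 = 0
  C: 0 − 4 = -4
  D: 4 − 0 = 4
  E: 1 − 3 = -2
D has the best Copeland score.

D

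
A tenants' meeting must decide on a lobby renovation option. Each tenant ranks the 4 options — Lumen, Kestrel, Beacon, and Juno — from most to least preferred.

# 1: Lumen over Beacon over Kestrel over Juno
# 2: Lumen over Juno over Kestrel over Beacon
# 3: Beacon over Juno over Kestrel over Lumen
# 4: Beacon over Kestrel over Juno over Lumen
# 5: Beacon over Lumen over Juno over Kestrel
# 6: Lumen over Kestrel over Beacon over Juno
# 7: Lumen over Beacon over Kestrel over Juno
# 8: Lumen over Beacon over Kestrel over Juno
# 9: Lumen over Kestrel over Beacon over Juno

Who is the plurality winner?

Lumen

First-place vote totals:
  Lumen: 6
  Kestrel: 0
  Beacon: 3
  Juno: 0
Lumen has the most first-place votes.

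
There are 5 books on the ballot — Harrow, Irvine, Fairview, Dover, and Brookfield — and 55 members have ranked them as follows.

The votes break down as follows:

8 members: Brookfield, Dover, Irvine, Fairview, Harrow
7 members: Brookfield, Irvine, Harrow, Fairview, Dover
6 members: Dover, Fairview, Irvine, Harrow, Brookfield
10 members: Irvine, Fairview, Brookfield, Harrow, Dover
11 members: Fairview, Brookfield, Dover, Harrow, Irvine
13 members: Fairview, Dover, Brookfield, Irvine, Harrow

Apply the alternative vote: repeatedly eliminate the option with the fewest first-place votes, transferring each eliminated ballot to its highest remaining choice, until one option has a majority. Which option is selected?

Round 1: Fairview 24, Brookfield 15, Irvine 10, Dover 6, Harrow 0. Harrow has the fewest and is eliminated.
Round 2: Fairview 24, Brookfield 15, Irvine 10, Dover 6. Dover has the fewest and is eliminated.
Round 3: Fairview 30, Brookfield 15, Irvine 10. Fairview has a majority.

Fairview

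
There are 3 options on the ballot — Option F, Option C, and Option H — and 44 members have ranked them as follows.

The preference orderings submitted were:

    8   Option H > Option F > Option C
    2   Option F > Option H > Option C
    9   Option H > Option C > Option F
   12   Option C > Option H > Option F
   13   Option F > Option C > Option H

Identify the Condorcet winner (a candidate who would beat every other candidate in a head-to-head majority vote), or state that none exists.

Head-to-head results (44 voters total):
Option F vs Option C: Option F wins 23–21.
Option F vs Option H: Option H wins 29–15.
Option C vs Option H: Option C wins 25–19.
No candidate beats all others: Option F beats Option C beats Option H beats Option F, a majority cycle.

None — there is no Condorcet winner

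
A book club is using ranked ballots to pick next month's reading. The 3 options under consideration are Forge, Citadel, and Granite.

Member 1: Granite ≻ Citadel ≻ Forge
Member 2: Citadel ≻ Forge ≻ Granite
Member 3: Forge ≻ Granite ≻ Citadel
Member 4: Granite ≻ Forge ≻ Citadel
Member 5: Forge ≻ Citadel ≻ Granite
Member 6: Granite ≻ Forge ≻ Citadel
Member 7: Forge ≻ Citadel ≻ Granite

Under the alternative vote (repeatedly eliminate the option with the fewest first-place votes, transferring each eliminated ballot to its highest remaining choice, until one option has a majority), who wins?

Forge

Round 1: Forge 3, Granite 3, Citadel 1. Citadel has the fewest and is eliminated.
Round 2: Forge 4, Granite 3. Forge has a majority.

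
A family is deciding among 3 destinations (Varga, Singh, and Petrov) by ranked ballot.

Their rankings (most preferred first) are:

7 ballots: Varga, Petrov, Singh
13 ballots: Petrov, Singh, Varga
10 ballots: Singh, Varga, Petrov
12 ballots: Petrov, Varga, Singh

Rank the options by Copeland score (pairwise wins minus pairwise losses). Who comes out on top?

Pairwise results:
  Varga vs Singh: Singh wins 23–19.
  Varga vs Petrov: Petrov wins 25–17.
  Singh vs Petrov: Petrov wins 32–10.
Copeland scores (wins − losses):
  Varga: 0 − 2 = -2
  Singh: 1 − 1 = 0
  Petrov: 2 − 0 = 2
Petrov has the best Copeland score.

Petrov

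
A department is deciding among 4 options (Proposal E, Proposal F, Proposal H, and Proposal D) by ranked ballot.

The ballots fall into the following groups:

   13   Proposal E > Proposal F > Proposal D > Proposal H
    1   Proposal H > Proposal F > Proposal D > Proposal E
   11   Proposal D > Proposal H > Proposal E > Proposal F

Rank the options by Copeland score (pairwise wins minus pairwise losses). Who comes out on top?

Pairwise results:
  Proposal E vs Proposal F: Proposal E wins 24–1.
  Proposal E vs Proposal H: Proposal E wins 13–12.
  Proposal E vs Proposal D: Proposal E wins 13–12.
  Proposal F vs Proposal H: Proposal F wins 13–12.
  Proposal F vs Proposal D: Proposal F wins 14–11.
  Proposal H vs Proposal D: Proposal D wins 24–1.
Copeland scores (wins − losses):
  Proposal E: 3 − 0 = 3
  Proposal F: 2 − 1 = 1
  Proposal H: 0 − 3 = -3
  Proposal D: 1 − 2 = -1
Proposal E has the best Copeland score.

Proposal E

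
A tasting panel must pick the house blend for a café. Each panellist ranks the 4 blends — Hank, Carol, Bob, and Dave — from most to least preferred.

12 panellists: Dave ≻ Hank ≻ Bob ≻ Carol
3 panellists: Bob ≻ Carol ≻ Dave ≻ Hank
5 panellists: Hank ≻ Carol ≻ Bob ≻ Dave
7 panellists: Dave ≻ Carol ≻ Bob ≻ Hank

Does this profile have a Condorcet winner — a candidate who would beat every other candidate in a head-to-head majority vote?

Yes

Head-to-head results (27 voters total):
Hank vs Carol: Hank wins 17–10.
Hank vs Bob: Hank wins 17–10.
Hank vs Dave: Dave wins 22–5.
Carol vs Bob: Bob wins 15–12.
Carol vs Dave: Dave wins 19–8.
Bob vs Dave: Dave wins 19–8.
Dave beats each rival — Hank (22–5), Carol (19–8), Bob (19–8) — so Dave is the Condorcet winner.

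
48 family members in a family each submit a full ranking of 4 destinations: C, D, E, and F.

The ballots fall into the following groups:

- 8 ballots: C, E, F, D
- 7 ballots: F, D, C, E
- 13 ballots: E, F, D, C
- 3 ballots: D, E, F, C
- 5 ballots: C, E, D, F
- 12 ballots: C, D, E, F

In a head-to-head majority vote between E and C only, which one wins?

Ballots ranking E above C: 13+3 = 16.
Ballots ranking C above E: 8+7+5+12 = 32.
C wins the head-to-head, 32–16.

C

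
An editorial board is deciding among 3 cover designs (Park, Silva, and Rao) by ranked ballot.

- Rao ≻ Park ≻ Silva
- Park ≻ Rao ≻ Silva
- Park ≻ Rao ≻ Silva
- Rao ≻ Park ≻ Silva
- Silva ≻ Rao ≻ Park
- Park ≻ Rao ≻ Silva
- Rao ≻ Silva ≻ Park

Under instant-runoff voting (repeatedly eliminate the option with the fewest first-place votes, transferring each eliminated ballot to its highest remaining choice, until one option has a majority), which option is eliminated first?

Silva

Round 1: Park 3, Rao 3, Silva 1. Silva has the fewest and is eliminated.
Round 2: Rao 4, Park 3. Rao has a majority.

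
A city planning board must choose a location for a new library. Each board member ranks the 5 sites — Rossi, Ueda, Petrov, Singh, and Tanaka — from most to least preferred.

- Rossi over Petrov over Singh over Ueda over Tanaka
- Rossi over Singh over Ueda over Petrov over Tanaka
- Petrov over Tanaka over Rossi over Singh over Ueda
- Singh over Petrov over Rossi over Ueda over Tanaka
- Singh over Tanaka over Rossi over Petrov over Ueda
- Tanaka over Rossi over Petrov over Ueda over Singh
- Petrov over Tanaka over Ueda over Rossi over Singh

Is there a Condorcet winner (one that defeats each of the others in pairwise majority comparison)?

Head-to-head results (7 voters total):
Rossi vs Ueda: Rossi wins 6–1.
Rossi vs Petrov: Rossi wins 4–3.
Rossi vs Singh: Rossi wins 5–2.
Rossi vs Tanaka: Tanaka wins 4–3.
Ueda vs Petrov: Petrov wins 6–1.
Ueda vs Singh: Singh wins 5–2.
Ueda vs Tanaka: Tanaka wins 4–3.
Petrov vs Singh: Petrov wins 4–3.
Petrov vs Tanaka: Petrov wins 5–2.
Singh vs Tanaka: Singh wins 4–3.
No candidate beats all others: Rossi beats Petrov beats Tanaka beats Rossi, a majority cycle.

No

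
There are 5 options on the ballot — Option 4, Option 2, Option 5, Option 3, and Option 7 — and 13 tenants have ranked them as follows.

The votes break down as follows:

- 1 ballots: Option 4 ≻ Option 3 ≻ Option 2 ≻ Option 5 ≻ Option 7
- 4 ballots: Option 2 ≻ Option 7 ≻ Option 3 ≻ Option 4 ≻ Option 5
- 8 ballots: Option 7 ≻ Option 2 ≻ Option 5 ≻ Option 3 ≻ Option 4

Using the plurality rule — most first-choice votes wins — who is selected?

First-place vote totals:
  Option 4: 1
  Option 2: 4
  Option 5: 0
  Option 3: 0
  Option 7: 8
Option 7 has the most first-place votes.

Option 7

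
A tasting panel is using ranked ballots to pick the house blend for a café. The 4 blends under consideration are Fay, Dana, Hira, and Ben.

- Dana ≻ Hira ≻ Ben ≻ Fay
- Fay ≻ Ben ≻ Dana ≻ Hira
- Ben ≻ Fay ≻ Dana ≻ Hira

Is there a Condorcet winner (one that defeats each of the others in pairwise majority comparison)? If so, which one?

Head-to-head results (3 voters total):
Fay vs Dana: Fay wins 2–1.
Fay vs Hira: Fay wins 2–1.
Fay vs Ben: Ben wins 2–1.
Dana vs Hira: Dana wins 3–0.
Dana vs Ben: Ben wins 2–1.
Hira vs Ben: Ben wins 2–1.
Ben beats each rival — Fay (2–1), Dana (2–1), Hira (2–1) — so Ben is the Condorcet winner.

Ben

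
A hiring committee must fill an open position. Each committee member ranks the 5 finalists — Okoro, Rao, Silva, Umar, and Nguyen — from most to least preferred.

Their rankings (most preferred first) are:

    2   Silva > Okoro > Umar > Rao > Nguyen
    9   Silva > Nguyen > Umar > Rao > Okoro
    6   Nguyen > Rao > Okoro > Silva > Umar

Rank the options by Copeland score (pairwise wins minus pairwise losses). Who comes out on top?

Pairwise results:
  Okoro vs Rao: Rao wins 15–2.
  Okoro vs Silva: Silva wins 11–6.
  Okoro vs Umar: Umar wins 9–8.
  Okoro vs Nguyen: Nguyen wins 15–2.
  Rao vs Silva: Silva wins 11–6.
  Rao vs Umar: Umar wins 11–6.
  Rao vs Nguyen: Nguyen wins 15–2.
  Silva vs Umar: Silva wins 17–0.
  Silva vs Nguyen: Silva wins 11–6.
  Umar vs Nguyen: Nguyen wins 15–2.
Copeland scores (wins − losses):
  Okoro: 0 − 4 = -4
  Rao: 1 − 3 = -2
  Silva: 4 − 0 = 4
  Umar: 2 − 2 = 0
  Nguyen: 3 − 1 = 2
Silva has the best Copeland score.

Silva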